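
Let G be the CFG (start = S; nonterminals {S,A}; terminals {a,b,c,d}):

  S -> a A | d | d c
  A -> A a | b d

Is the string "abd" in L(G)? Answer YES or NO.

CNF form of G:
  S -> T0 A | T2 T3 | d
  A -> A T0 | T1 T2
  T0 -> a
  T1 -> b
  T2 -> d
  T3 -> c

CYK fill:
  [0..0]={T0}  "a"  orig:{}
  [1..1]={T1}  "b"  orig:{}
  [2..2]={S,T2}  "d"  orig:{S}
  [0..1]=∅  "ab"
  [1..2]={A}  "bd"
  [0..2]={S}  "abd"

S ∈ T[0,2] ⇒ YES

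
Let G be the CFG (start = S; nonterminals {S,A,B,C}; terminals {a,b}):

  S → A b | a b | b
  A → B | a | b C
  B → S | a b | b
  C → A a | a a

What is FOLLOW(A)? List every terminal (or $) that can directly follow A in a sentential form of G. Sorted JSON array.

FIRST sets, iterate to fixpoint:
iter 1:
  A via A→a: +{a}
  A via A→b C: +{b}
  B via B→a b: +{a}
  B via B→b: +{b}
  C via C→A a: +{a,b}
  S via S→A b: +{a,b}
  S: {a,b}  A: {a,b}  B: {a,b}  C: {a,b}
iter 2: (no change)
  S: {a,b}  A: {a,b}  B: {a,b}  C: {a,b}

FOLLOW iteration:
seed FOLLOW(S) with $
[1]
  C→A a: FOLLOW(A) ⊇ FIRST(a) = {a}; new: +{a}
  S→A b: FOLLOW(A) ⊇ FIRST(b) = {b}; new: +{b}
  FOLLOW[S]={$}  FOLLOW[A]={a,b}  FOLLOW[B]={}  FOLLOW[C]={}
[2]
  A→B: FOLLOW(B) ⊇ FOLLOW(A) ⊇ {a,b}; new: +{a,b}
  A→b C: FOLLOW(C) ⊇ FOLLOW(A) ⊇ {a,b}; new: +{a,b}
  B→S: FOLLOW(S) ⊇ FOLLOW(B) ⊇ {a,b}; new: +{a,b}
  FOLLOW[S]={$,a,b}  FOLLOW[A]={a,b}  FOLLOW[B]={a,b}  FOLLOW[C]={a,b}
[3] — fixpoint
  FOLLOW[S]={$,a,b}  FOLLOW[A]={a,b}  FOLLOW[B]={a,b}  FOLLOW[C]={a,b}

FOLLOW(A) = ["a", "b"]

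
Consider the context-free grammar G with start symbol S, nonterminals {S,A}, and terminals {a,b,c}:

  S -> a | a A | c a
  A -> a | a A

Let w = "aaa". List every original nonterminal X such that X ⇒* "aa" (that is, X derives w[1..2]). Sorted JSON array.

CNF form of G:
  S -> T0 A | T1 T0 | a
  A -> T0 A | a
  T0 -> a
  T1 -> c

CYK table (by increasing span) — only the sub-triangle for w[1..2]:
  T[1,1] 'a' = {A,S,T0}  orig:{A,S}
  T[2,2] 'a' = {A,S,T0}  orig:{A,S}
  T[1,2] 'aa' = {A,S}

Original NTs in T[1,2] deriving "aa": ["A", "S"]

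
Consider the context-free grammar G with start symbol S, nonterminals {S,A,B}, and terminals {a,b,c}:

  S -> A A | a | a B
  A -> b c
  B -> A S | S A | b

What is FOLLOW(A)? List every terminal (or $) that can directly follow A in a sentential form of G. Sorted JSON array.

FIRST iteration:
pass 1:
  A via A→b c: +{b}
  B via B→A S: +{b}
  S via S→A A: +{b}
  S via S→a: +{a}
  FIRST(S)={a,b}  FIRST(A)={b}  FIRST(B)={b}
pass 2:
  B via B→S A: +{a}
  FIRST(S)={a,b}  FIRST(A)={b}  FIRST(B)={a,b}
pass 3: (stable)
  FIRST(S)={a,b}  FIRST(A)={b}  FIRST(B)={a,b}

Compute FOLLOW by fixpoint:
seed FOLLOW(S) with $
pass 1:
  B→A S: FOLLOW(A) ⊇ FIRST(S) = {a,b}; new: +{a,b}
  B→S A: FOLLOW(S) ⊇ FIRST(A) = {b}; new: +{b}
  S→A A: FOLLOW(A) ⊇ FOLLOW(S) ⊇ {$,b}; new: +{$}
  S→a B: FOLLOW(B) ⊇ FOLLOW(S) ⊇ {$,b}; new: +{$,b}
  FOLLOW[S]={$,b}  FOLLOW[A]={$,a,b}  FOLLOW[B]={$,b}
pass 2: — fixpoint
  FOLLOW[S]={$,b}  FOLLOW[A]={$,a,b}  FOLLOW[B]={$,b}

FOLLOW(A) = ["$", "a", "b"]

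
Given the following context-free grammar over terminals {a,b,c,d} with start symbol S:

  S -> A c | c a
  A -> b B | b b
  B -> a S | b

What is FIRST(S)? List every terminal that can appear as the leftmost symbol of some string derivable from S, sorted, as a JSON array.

FIRST iteration:
round 1:
  A via A→b B: +{b}
  B via B→a S: +{a}
  B via B→b: +{b}
  S via S→A c: +{b}
  S via S→c a: +{c}
  S: {b,c}  A: {b}  B: {a,b}
round 2: — fixpoint
  S: {b,c}  A: {b}  B: {a,b}

FIRST(S) = ["b", "c"]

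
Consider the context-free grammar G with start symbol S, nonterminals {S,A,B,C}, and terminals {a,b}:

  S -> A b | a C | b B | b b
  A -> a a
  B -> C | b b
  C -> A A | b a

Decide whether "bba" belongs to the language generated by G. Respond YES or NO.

Convert to CNF:
  S -> A T1 | T0 C | T1 B | T1 T1
  A -> T0 T0
  B -> A A | T1 T0 | T1 T1
  C -> A A | T1 T0
  T0 -> a
  T1 -> b

Fill CYK table bottom-up:
  cell(0,0) b: {T1}  orig:{}
  cell(1,1) b: {T1}  orig:{}
  cell(2,2) a: {T0}  orig:{}
  cell(0,1) bb: {B,S}
  cell(1,2) ba: {B,C}
  cell(0,2) bba: {S}

S ∈ T[0,2] ⇒ YES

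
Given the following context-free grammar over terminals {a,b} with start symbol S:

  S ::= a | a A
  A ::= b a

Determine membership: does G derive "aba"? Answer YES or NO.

CNF form of G:
  S -> T1 A | a
  A -> T0 T1
  T0 -> b
  T1 -> a

CYK table (by increasing span):
  cell(0,0) a: {S,T1}  orig:{S}
  cell(1,1) b: {T0}  orig:{}
  cell(2,2) a: {S,T1}  orig:{S}
  cell(0,1) ab: ∅
  cell(1,2) ba: {A}
  cell(0,2) aba: {S}

S ∈ T[0,2] ⇒ YES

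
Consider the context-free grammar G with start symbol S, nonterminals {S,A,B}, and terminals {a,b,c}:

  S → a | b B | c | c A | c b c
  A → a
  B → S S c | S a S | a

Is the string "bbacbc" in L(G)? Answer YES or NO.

CNF form of G:
  S -> T0 A | T0 X5 | T2 B | a | c
  A -> a
  B -> S X3 | S X4 | a
  T0 -> c
  T1 -> a
  T2 -> b
  X3 -> S T0
  X4 -> T1 S
  X5 -> T2 T0

CYK fill:
  cell(0,0) b: {T2}  orig:{}
  cell(1,1) b: {T2}  orig:{}
  cell(2,2) a: {A,B,S,T1}  orig:{A,B,S}
  cell(3,3) c: {S,T0}  orig:{S}
  cell(4,4) b: {T2}  orig:{}
  cell(5,5) c: {S,T0}  orig:{S}
  cell(0,1) bb: ∅
  cell(1,2) ba: {S}
  cell(2,3) ac: {X3,X4}  orig:{}
  cell(3,4) cb: ∅
  cell(4,5) bc: {X5}  orig:{}
  cell(0,2) bba: ∅
  cell(1,3) bac: {X3}  orig:{}
  cell(2,4) acb: ∅
  cell(3,5) cbc: {S}
  cell(0,3) bbac: ∅
  cell(1,4) bacb: ∅
  cell(2,5) acbc: {X4}  orig:{}
  cell(0,4) bbacb: ∅
  cell(1,5) bacbc: ∅
  cell(0,5) bbacbc: ∅

S ∉ T[0,5] ⇒ NO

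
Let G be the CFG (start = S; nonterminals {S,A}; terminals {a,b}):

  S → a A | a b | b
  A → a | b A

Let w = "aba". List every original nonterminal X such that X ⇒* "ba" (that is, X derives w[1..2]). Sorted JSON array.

CNF form of G:
  S -> T1 A | T1 T0 | b
  A -> T0 A | a
  T0 -> b
  T1 -> a

CYK fill (cells [i..j] with 1 ≤ i ≤ j ≤ 2 only):
  cell(1,1) b: {S,T0}  orig:{S}
  cell(2,2) a: {A,T1}  orig:{A}
  cell(1,2) ba: {A}

Original NTs in T[1,2] deriving "ba": ["A"]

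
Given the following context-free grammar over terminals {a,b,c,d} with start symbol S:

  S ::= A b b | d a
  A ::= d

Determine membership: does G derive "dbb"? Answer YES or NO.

Convert to CNF:
  S -> A X3 | T1 T2
  A -> d
  T0 -> b
  T1 -> d
  T2 -> a
  X3 -> T0 T0

CYK table (by increasing span):
  T[0,0] 'd' = {A,T1}  orig:{A}
  T[1,1] 'b' = {T0}  orig:{}
  T[2,2] 'b' = {T0}  orig:{}
  T[0,1] 'db' = ∅
  T[1,2] 'bb' = {X3}  orig:{}
  T[0,2] 'dbb' = {S}

S ∈ T[0,2] ⇒ YES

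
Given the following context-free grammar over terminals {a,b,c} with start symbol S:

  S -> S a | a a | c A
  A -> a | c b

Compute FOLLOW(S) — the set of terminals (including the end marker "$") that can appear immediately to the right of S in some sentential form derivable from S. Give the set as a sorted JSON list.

FIRST iteration:
iter 1:
  A via A→a: +{a}
  A via A→c b: +{c}
  S via S→a a: +{a}
  S via S→c A: +{c}
  S: {a,c}  A: {a,c}
iter 2: (stable)
  S: {a,c}  A: {a,c}

FOLLOW sets:
FOLLOW(S) := {$}
round 1:
  S→S a: FOLLOW(S) ⊇ FIRST(a) = {a}; new: +{a}
  S→c A: FOLLOW(A) ⊇ FOLLOW(S) ⊇ {$,a}; new: +{$,a}
  FOLLOW(S)={$,a}  FOLLOW(A)={$,a}
round 2: done
  FOLLOW(S)={$,a}  FOLLOW(A)={$,a}

FOLLOW(S) = ["$", "a"]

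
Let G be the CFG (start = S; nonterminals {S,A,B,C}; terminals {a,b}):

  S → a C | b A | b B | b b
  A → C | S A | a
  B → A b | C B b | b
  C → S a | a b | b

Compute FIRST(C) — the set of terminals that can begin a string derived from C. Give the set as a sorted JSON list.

FIRST iteration:
round 1:
  A via A→a: +{a}
  B via B→A b: +{a}
  B via B→b: +{b}
  C via C→a b: +{a}
  C via C→b: +{b}
  S via S→a C: +{a}
  S via S→b A: +{b}
  S: {a,b}  A: {a}  B: {a,b}  C: {a,b}
round 2:
  A via A→C: +{b}
  S: {a,b}  A: {a,b}  B: {a,b}  C: {a,b}
round 3: done
  S: {a,b}  A: {a,b}  B: {a,b}  C: {a,b}

FIRST(C) = ["a", "b"]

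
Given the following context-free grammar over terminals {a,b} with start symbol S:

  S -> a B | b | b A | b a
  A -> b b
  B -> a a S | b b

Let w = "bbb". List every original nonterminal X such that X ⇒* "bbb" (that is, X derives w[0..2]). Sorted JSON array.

Convert to CNF:
  S -> T0 A | T0 T1 | T1 B | b
  A -> T0 T0
  B -> T0 T0 | T1 X2
  T0 -> b
  T1 -> a
  X2 -> T1 S

CYK fill, restricted to cells inside w[0..2]:
  cell(0,0) b: {S,T0}  orig:{S}
  cell(1,1) b: {S,T0}  orig:{S}
  cell(2,2) b: {S,T0}  orig:{S}
  cell(0,1) bb: {A,B}
  cell(1,2) bb: {A,B}
  cell(0,2) bbb: {S}

Original NTs in T[0,2] deriving "bbb": ["S"]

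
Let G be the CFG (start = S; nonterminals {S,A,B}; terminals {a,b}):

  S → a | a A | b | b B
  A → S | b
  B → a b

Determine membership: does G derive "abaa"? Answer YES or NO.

Convert to CNF:
  S -> T0 A | T1 B | a | b
  A -> T0 A | T1 B | a | b
  B -> T0 T1
  T0 -> a
  T1 -> b

CYK fill:
  T[0,0] 'a' = {A,S,T0}  orig:{A,S}
  T[1,1] 'b' = {A,S,T1}  orig:{A,S}
  T[2,2] 'a' = {A,S,T0}  orig:{A,S}
  T[3,3] 'a' = {A,S,T0}  orig:{A,S}
  T[0,1] 'ab' = {A,B,S}
  T[1,2] 'ba' = ∅
  T[2,3] 'aa' = {A,S}
  T[0,2] 'aba' = ∅
  T[1,3] 'baa' = ∅
  T[0,3] 'abaa' = ∅

S ∉ T[0,3] ⇒ NO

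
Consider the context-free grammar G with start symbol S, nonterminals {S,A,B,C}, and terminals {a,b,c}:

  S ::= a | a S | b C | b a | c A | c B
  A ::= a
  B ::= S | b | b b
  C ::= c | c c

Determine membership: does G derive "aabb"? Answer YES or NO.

Convert to CNF:
  S -> T0 S | T1 C | T1 T0 | T2 A | T2 B | a
  A -> a
  B -> T0 S | T1 C | T1 T0 | T1 T1 | T2 A | T2 B | a | b
  C -> T2 T2 | c
  T0 -> a
  T1 -> b
  T2 -> c

CYK fill:
  T[0,0] 'a' = {A,B,S,T0}  orig:{A,B,S}
  T[1,1] 'a' = {A,B,S,T0}  orig:{A,B,S}
  T[2,2] 'b' = {B,T1}  orig:{B}
  T[3,3] 'b' = {B,T1}  orig:{B}
  T[0,1] 'aa' = {B,S}
  T[1,2] 'ab' = ∅
  T[2,3] 'bb' = {B}
  T[0,2] 'aab' = ∅
  T[1,3] 'abb' = ∅
  T[0,3] 'aabb' = ∅

S ∉ T[0,3] ⇒ NO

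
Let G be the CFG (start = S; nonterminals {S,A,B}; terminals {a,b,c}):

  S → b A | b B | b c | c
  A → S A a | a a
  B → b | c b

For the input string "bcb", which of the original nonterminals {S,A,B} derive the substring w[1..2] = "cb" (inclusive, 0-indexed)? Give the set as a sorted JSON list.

CNF form of G:
  S -> T2 A | T2 B | T2 T1 | c
  A -> S X3 | T0 T0
  B -> T1 T2 | b
  T0 -> a
  T1 -> c
  T2 -> b
  X3 -> A T0

Fill CYK table bottom-up (cells [i..j] with 1 ≤ i ≤ j ≤ 2 only):
  [1..1]={S,T1}  "c"  orig:{S}
  [2..2]={B,T2}  "b"  orig:{B}
  [1..2]={B}  "cb"

Original NTs in T[1,2] deriving "cb": ["B"]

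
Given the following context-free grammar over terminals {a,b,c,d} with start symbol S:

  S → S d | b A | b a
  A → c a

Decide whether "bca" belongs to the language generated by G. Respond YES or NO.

Convert to CNF:
  S -> S T2 | T3 A | T3 T1
  A -> T0 T1
  T0 -> c
  T1 -> a
  T2 -> d
  T3 -> b

CYK table (by increasing span):
  cell(0,0) b: {T3}  orig:{}
  cell(1,1) c: {T0}  orig:{}
  cell(2,2) a: {T1}  orig:{}
  cell(0,1) bc: ∅
  cell(1,2) ca: {A}
  cell(0,2) bca: {S}

S ∈ T[0,2] ⇒ YES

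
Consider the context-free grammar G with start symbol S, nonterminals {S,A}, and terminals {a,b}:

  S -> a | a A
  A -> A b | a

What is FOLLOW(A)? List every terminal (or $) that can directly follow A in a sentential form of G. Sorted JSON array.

FIRST iteration:
[1]
  A via A→a: +{a}
  S via S→a: +{a}
  S: {a}  A: {a}
[2] — fixpoint
  S: {a}  A: {a}

FOLLOW sets:
FOLLOW(S) := {$}
[1]
  A→A b: FOLLOW(A) ⊇ FIRST(b) = {b}; new: +{b}
  S→a A: FOLLOW(A) ⊇ FOLLOW(S) ⊇ {$}; new: +{$}
  S: {$}  A: {$,b}
[2] (no change)
  S: {$}  A: {$,b}

FOLLOW(A) = ["$", "b"]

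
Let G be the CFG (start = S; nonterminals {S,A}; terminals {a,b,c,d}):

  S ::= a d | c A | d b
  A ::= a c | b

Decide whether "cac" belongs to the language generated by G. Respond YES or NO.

CNF form of G:
  S -> T0 T2 | T1 A | T2 T3
  A -> T0 T1 | b
  T0 -> a
  T1 -> c
  T2 -> d
  T3 -> b

CYK fill:
  cell(0,0) c: {T1}  orig:{}
  cell(1,1) a: {T0}  orig:{}
  cell(2,2) c: {T1}  orig:{}
  cell(0,1) ca: ∅
  cell(1,2) ac: {A}
  cell(0,2) cac: {S}

S ∈ T[0,2] ⇒ YES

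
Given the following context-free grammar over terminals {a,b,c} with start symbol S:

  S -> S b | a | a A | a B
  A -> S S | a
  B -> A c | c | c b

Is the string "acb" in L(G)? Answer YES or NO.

CNF form of G:
  S -> S T1 | T2 A | T2 B | a
  A -> S S | a
  B -> A T0 | T0 T1 | c
  T0 -> c
  T1 -> b
  T2 -> a

Fill CYK table bottom-up:
  cell(0,0) a: {A,S,T2}  orig:{A,S}
  cell(1,1) c: {B,T0}  orig:{B}
  cell(2,2) b: {T1}  orig:{}
  cell(0,1) ac: {B,S}
  cell(1,2) cb: {B}
  cell(0,2) acb: {S}

S ∈ T[0,2] ⇒ YES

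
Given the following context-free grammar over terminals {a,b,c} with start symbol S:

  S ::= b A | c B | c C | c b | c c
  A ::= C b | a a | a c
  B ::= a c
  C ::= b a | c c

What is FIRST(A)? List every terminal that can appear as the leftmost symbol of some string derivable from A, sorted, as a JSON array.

FIRST iteration:
iter 1:
  A via A→a a: +{a}
  B via B→a c: +{a}
  C via C→b a: +{b}
  C via C→c c: +{c}
  S via S→b A: +{b}
  S via S→c B: +{c}
  FIRST(S)={b,c}  FIRST(A)={a}  FIRST(B)={a}  FIRST(C)={b,c}
iter 2:
  A via A→C b: +{b,c}
  FIRST(S)={b,c}  FIRST(A)={a,b,c}  FIRST(B)={a}  FIRST(C)={b,c}
iter 3: done
  FIRST(S)={b,c}  FIRST(A)={a,b,c}  FIRST(B)={a}  FIRST(C)={b,c}

FIRST(A) = ["a", "b", "c"]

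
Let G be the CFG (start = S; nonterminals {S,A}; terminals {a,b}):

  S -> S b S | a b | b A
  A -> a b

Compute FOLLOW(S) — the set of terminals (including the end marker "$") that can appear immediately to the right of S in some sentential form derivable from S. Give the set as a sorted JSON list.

FIRST sets, iterate to fixpoint:
pass 1:
  A via A→a b: +{a}
  S via S→a b: +{a}
  S via S→b A: +{b}
  FIRST[S]={a,b}  FIRST[A]={a}
pass 2: done
  FIRST[S]={a,b}  FIRST[A]={a}

Compute FOLLOW by fixpoint:
initialize: $ ∈ FOLLOW(S)
round 1:
  S→S b S: FOLLOW(S) ⊇ FIRST(b) = {b}; new: +{b}
  S→b A: FOLLOW(A) ⊇ FOLLOW(S) ⊇ {$,b}; new: +{$,b}
  FOLLOW(S)={$,b}  FOLLOW(A)={$,b}
round 2: done
  FOLLOW(S)={$,b}  FOLLOW(A)={$,b}

FOLLOW(S) = ["$", "b"]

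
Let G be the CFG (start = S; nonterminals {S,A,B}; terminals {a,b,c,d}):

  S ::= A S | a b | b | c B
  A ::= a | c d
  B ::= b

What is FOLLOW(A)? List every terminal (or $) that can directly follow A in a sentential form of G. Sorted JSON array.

Compute FIRST by fixpoint:
iter 1:
  A via A→a: +{a}
  A via A→c d: +{c}
  B via B→b: +{b}
  S via S→A S: +{a,c}
  S via S→b: +{b}
  FIRST[S]={a,b,c}  FIRST[A]={a,c}  FIRST[B]={b}
iter 2: — fixpoint
  FIRST[S]={a,b,c}  FIRST[A]={a,c}  FIRST[B]={b}

FOLLOW iteration:
initialize: $ ∈ FOLLOW(S)
iter 1:
  S→A S: FOLLOW(A) ⊇ FIRST(S) = {a,b,c}; new: +{a,b,c}
  S→c B: FOLLOW(B) ⊇ FOLLOW(S) ⊇ {$}; new: +{$}
  FOLLOW(S)={$}  FOLLOW(A)={a,b,c}  FOLLOW(B)={$}
iter 2: — fixpoint
  FOLLOW(S)={$}  FOLLOW(A)={a,b,c}  FOLLOW(B)={$}

FOLLOW(A) = ["a", "b", "c"]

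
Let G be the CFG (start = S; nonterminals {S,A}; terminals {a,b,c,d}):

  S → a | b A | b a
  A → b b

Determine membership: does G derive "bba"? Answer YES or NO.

Convert to CNF:
  S -> T0 A | T0 T1 | a
  A -> T0 T0
  T0 -> b
  T1 -> a

Fill CYK table bottom-up:
  [0..0]={T0}  "b"  orig:{}
  [1..1]={T0}  "b"  orig:{}
  [2..2]={S,T1}  "a"  orig:{S}
  [0..1]={A}  "bb"
  [1..2]={S}  "ba"
  [0..2]=∅  "bba"

S ∉ T[0,2] ⇒ NO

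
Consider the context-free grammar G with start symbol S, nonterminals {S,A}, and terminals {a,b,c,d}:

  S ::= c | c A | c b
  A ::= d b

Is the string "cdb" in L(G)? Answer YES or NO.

CNF form of G:
  S -> T2 A | T2 T1 | c
  A -> T0 T1
  T0 -> d
  T1 -> b
  T2 -> c

CYK table (by increasing span):
  [0..0]={S,T2}  "c"  orig:{S}
  [1..1]={T0}  "d"  orig:{}
  [2..2]={T1}  "b"  orig:{}
  [0..1]=∅  "cd"
  [1..2]={A}  "db"
  [0..2]={S}  "cdb"

S ∈ T[0,2] ⇒ YES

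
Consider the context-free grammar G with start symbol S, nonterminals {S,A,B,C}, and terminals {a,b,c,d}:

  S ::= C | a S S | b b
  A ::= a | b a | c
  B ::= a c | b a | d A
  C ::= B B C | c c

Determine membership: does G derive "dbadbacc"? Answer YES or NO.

CNF form of G:
  S -> B X5 | T0 T0 | T1 X6 | T2 T2
  A -> T0 T1 | a | c
  B -> T0 T1 | T1 T2 | T3 A
  C -> B X4 | T2 T2
  T0 -> b
  T1 -> a
  T2 -> c
  T3 -> d
  X4 -> B C
  X5 -> B C
  X6 -> S S

CYK table (by increasing span):
  T[0,0] 'd' = {T3}  orig:{}
  T[1,1] 'b' = {T0}  orig:{}
  T[2,2] 'a' = {A,T1}  orig:{A}
  T[3,3] 'd' = {T3}  orig:{}
  T[4,4] 'b' = {T0}  orig:{}
  T[5,5] 'a' = {A,T1}  orig:{A}
  T[6,6] 'c' = {A,T2}  orig:{A}
  T[7,7] 'c' = {A,T2}  orig:{A}
  T[0,1] 'db' = ∅
  T[1,2] 'ba' = {A,B}
  T[2,3] 'ad' = ∅
  T[3,4] 'db' = ∅
  T[4,5] 'ba' = {A,B}
  T[5,6] 'ac' = {B}
  T[6,7] 'cc' = {C,S}
  T[0,2] 'dba' = {B}
  T[1,3] 'bad' = ∅
  T[2,4] 'adb' = ∅
  T[3,5] 'dba' = {B}
  T[4,6] 'bac' = ∅
  T[5,7] 'acc' = ∅
  T[0,3] 'dbad' = ∅
  T[1,4] 'badb' = ∅
  T[2,5] 'adba' = ∅
  T[3,6] 'dbac' = ∅
  T[4,7] 'bacc' = {X4,X5}  orig:{}
  T[0,4] 'dbadb' = ∅
  T[1,5] 'badba' = ∅
  T[2,6] 'adbac' = ∅
  T[3,7] 'dbacc' = {X4,X5}  orig:{}
  T[0,5] 'dbadba' = ∅
  T[1,6] 'badbac' = ∅
  T[2,7] 'adbacc' = ∅
  T[0,6] 'dbadbac' = ∅
  T[1,7] 'badbacc' = {C,S}
  T[0,7] 'dbadbacc' = {C,S}

S ∈ T[0,7] ⇒ YES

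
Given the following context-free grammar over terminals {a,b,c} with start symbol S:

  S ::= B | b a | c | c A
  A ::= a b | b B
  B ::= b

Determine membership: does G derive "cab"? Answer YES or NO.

CNF form of G:
  S -> T1 T0 | T2 A | b | c
  A -> T0 T1 | T1 B
  B -> b
  T0 -> a
  T1 -> b
  T2 -> c

CYK table (by increasing span):
  T[0,0] 'c' = {S,T2}  orig:{S}
  T[1,1] 'a' = {T0}  orig:{}
  T[2,2] 'b' = {B,S,T1}  orig:{B,S}
  T[0,1] 'ca' = ∅
  T[1,2] 'ab' = {A}
  T[0,2] 'cab' = {S}

S ∈ T[0,2] ⇒ YES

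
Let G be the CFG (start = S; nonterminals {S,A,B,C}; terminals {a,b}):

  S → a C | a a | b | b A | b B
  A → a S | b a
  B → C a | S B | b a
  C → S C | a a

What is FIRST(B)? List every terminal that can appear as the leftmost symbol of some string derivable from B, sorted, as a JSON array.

FIRST sets, iterate to fixpoint:
iter 1:
  A via A→a S: +{a}
  A via A→b a: +{b}
  B via B→b a: +{b}
  C via C→a a: +{a}
  S via S→a C: +{a}
  S via S→b: +{b}
  FIRST(S)={a,b}  FIRST(A)={a,b}  FIRST(B)={b}  FIRST(C)={a}
iter 2:
  B via B→C a: +{a}
  C via C→S C: +{b}
  FIRST(S)={a,b}  FIRST(A)={a,b}  FIRST(B)={a,b}  FIRST(C)={a,b}
iter 3: (no change)
  FIRST(S)={a,b}  FIRST(A)={a,b}  FIRST(B)={a,b}  FIRST(C)={a,b}

FIRST(B) = ["a", "b"]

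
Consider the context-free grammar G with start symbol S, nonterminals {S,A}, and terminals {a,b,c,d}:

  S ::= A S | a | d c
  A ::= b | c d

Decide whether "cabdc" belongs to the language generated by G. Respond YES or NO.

Convert to CNF:
  S -> A S | T1 T0 | a
  A -> T0 T1 | b
  T0 -> c
  T1 -> d

CYK table (by increasing span):
  cell(0,0) c: {T0}  orig:{}
  cell(1,1) a: {S}
  cell(2,2) b: {A}
  cell(3,3) d: {T1}  orig:{}
  cell(4,4) c: {T0}  orig:{}
  cell(0,1) ca: ∅
  cell(1,2) ab: ∅
  cell(2,3) bd: ∅
  cell(3,4) dc: {S}
  cell(0,2) cab: ∅
  cell(1,3) abd: ∅
  cell(2,4) bdc: {S}
  cell(0,3) cabd: ∅
  cell(1,4) abdc: ∅
  cell(0,4) cabdc: ∅

S ∉ T[0,4] ⇒ NO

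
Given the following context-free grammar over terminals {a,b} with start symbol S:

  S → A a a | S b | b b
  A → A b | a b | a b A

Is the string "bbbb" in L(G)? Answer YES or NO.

CNF form of G:
  S -> A X3 | S T0 | T0 T0
  A -> A T0 | T1 T0 | T1 X2
  T0 -> b
  T1 -> a
  X2 -> T0 A
  X3 -> T1 T1

Fill CYK table bottom-up:
  [0..0]={T0}  "b"  orig:{}
  [1..1]={T0}  "b"  orig:{}
  [2..2]={T0}  "b"  orig:{}
  [3..3]={T0}  "b"  orig:{}
  [0..1]={S}  "bb"
  [1..2]={S}  "bb"
  [2..3]={S}  "bb"
  [0..2]={S}  "bbb"
  [1..3]={S}  "bbb"
  [0..3]={S}  "bbbb"

S ∈ T[0,3] ⇒ YES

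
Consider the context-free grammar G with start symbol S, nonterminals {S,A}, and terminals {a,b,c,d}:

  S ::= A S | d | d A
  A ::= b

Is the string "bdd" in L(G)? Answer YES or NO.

CNF form of G:
  S -> A S | T0 A | d
  A -> b
  T0 -> d

Fill CYK table bottom-up:
  [0..0]={A}  "b"
  [1..1]={S,T0}  "d"  orig:{S}
  [2..2]={S,T0}  "d"  orig:{S}
  [0..1]={S}  "bd"
  [1..2]=∅  "dd"
  [0..2]=∅  "bdd"

S ∉ T[0,2] ⇒ NO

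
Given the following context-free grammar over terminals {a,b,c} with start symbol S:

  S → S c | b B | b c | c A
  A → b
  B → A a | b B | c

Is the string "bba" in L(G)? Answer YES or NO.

CNF form of G:
  S -> S T2 | T1 B | T1 T2 | T2 A
  A -> b
  B -> A T0 | T1 B | c
  T0 -> a
  T1 -> b
  T2 -> c

Fill CYK table bottom-up:
  T[0,0] 'b' = {A,T1}  orig:{A}
  T[1,1] 'b' = {A,T1}  orig:{A}
  T[2,2] 'a' = {T0}  orig:{}
  T[0,1] 'bb' = ∅
  T[1,2] 'ba' = {B}
  T[0,2] 'bba' = {B,S}

S ∈ T[0,2] ⇒ YES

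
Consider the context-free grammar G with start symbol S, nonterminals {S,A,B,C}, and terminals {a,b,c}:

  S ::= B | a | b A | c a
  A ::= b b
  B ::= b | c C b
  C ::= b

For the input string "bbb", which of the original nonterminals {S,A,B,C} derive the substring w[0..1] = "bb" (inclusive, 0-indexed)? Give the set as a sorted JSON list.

CNF form of G:
  S -> T0 A | T1 T2 | T1 X4 | a | b
  A -> T0 T0
  B -> T1 X3 | b
  C -> b
  T0 -> b
  T1 -> c
  T2 -> a
  X3 -> C T0
  X4 -> C T0

CYK fill (cells [i..j] with 0 ≤ i ≤ j ≤ 1 only):
  [0..0]={B,C,S,T0}  "b"  orig:{B,C,S}
  [1..1]={B,C,S,T0}  "b"  orig:{B,C,S}
  [0..1]={A,X3,X4}  "bb"  orig:{A}

Original NTs in T[0,1] deriving "bb": ["A"]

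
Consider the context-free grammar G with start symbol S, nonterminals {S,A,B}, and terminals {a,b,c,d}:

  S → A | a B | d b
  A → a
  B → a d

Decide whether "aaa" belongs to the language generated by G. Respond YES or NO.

Convert to CNF:
  S -> T0 B | T1 T2 | a
  A -> a
  B -> T0 T1
  T0 -> a
  T1 -> d
  T2 -> b

CYK table (by increasing span):
  cell(0,0) a: {A,S,T0}  orig:{A,S}
  cell(1,1) a: {A,S,T0}  orig:{A,S}
  cell(2,2) a: {A,S,T0}  orig:{A,S}
  cell(0,1) aa: ∅
  cell(1,2) aa: ∅
  cell(0,2) aaa: ∅

S ∉ T[0,2] ⇒ NO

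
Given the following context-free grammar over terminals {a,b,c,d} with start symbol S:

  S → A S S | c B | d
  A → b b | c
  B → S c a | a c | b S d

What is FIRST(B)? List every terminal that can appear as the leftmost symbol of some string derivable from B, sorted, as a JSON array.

Compute FIRST by fixpoint:
iter 1:
  A via A→b b: +{b}
  A via A→c: +{c}
  B via B→a c: +{a}
  B via B→b S d: +{b}
  S via S→A S S: +{b,c}
  S via S→d: +{d}
  FIRST(S)={b,c,d}  FIRST(A)={b,c}  FIRST(B)={a,b}
iter 2:
  B via B→S c a: +{c,d}
  FIRST(S)={b,c,d}  FIRST(A)={b,c}  FIRST(B)={a,b,c,d}
iter 3: (no change)
  FIRST(S)={b,c,d}  FIRST(A)={b,c}  FIRST(B)={a,b,c,d}

FIRST(B) = ["a", "b", "c", "d"]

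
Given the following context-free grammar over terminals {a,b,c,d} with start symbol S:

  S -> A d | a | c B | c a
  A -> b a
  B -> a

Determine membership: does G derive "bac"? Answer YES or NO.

CNF form of G:
  S -> A T2 | T3 B | T3 T1 | a
  A -> T0 T1
  B -> a
  T0 -> b
  T1 -> a
  T2 -> d
  T3 -> c

CYK fill:
  T[0,0] 'b' = {T0}  orig:{}
  T[1,1] 'a' = {B,S,T1}  orig:{B,S}
  T[2,2] 'c' = {T3}  orig:{}
  T[0,1] 'ba' = {A}
  T[1,2] 'ac' = ∅
  T[0,2] 'bac' = ∅

S ∉ T[0,2] ⇒ NO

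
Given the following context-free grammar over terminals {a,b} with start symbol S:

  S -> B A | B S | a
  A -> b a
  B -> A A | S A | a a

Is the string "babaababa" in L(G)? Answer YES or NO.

CNF form of G:
  S -> B A | B S | a
  A -> T0 T1
  B -> A A | S A | T1 T1
  T0 -> b
  T1 -> a

Fill CYK table bottom-up:
  T[0,0] 'b' = {T0}  orig:{}
  T[1,1] 'a' = {S,T1}  orig:{S}
  T[2,2] 'b' = {T0}  orig:{}
  T[3,3] 'a' = {S,T1}  orig:{S}
  T[4,4] 'a' = {S,T1}  orig:{S}
  T[5,5] 'b' = {T0}  orig:{}
  T[6,6] 'a' = {S,T1}  orig:{S}
  T[7,7] 'b' = {T0}  orig:{}
  T[8,8] 'a' = {S,T1}  orig:{S}
  T[0,1] 'ba' = {A}
  T[1,2] 'ab' = ∅
  T[2,3] 'ba' = {A}
  T[3,4] 'aa' = {B}
  T[4,5] 'ab' = ∅
  T[5,6] 'ba' = {A}
  T[6,7] 'ab' = ∅
  T[7,8] 'ba' = {A}
  T[0,2] 'bab' = ∅
  T[1,3] 'aba' = {B}
  T[2,4] 'baa' = ∅
  T[3,5] 'aab' = ∅
  T[4,6] 'aba' = {B}
  T[5,7] 'bab' = ∅
  T[6,8] 'aba' = {B}
  T[0,3] 'baba' = {B}
  T[1,4] 'abaa' = {S}
  T[2,5] 'baab' = ∅
  T[3,6] 'aaba' = {S}
  T[4,7] 'abab' = ∅
  T[5,8] 'baba' = {B}
  T[0,4] 'babaa' = {S}
  T[1,5] 'abaab' = ∅
  T[2,6] 'baaba' = ∅
  T[3,7] 'aabab' = ∅
  T[4,8] 'ababa' = {S}
  T[0,5] 'babaab' = ∅
  T[1,6] 'abaaba' = {B}
  T[2,7] 'baabab' = ∅
  T[3,8] 'aababa' = {B}
  T[0,6] 'babaaba' = {B}
  T[1,7] 'abaabab' = ∅
  T[2,8] 'baababa' = ∅
  T[0,7] 'babaabab' = ∅
  T[1,8] 'abaababa' = {S}
  T[0,8] 'babaababa' = {S}

S ∈ T[0,8] ⇒ YES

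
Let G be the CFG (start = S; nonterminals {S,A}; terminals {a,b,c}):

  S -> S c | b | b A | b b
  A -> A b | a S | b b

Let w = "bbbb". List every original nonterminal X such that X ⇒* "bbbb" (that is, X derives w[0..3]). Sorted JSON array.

Convert to CNF:
  S -> S T2 | T0 A | T0 T0 | b
  A -> A T0 | T0 T0 | T1 S
  T0 -> b
  T1 -> a
  T2 -> c

CYK table (by increasing span) — only the sub-triangle for w[0..3]:
  [0..0]={S,T0}  "b"  orig:{S}
  [1..1]={S,T0}  "b"  orig:{S}
  [2..2]={S,T0}  "b"  orig:{S}
  [3..3]={S,T0}  "b"  orig:{S}
  [0..1]={A,S}  "bb"
  [1..2]={A,S}  "bb"
  [2..3]={A,S}  "bb"
  [0..2]={A,S}  "bbb"
  [1..3]={A,S}  "bbb"
  [0..3]={A,S}  "bbbb"

Original NTs in T[0,3] deriving "bbbb": ["A", "S"]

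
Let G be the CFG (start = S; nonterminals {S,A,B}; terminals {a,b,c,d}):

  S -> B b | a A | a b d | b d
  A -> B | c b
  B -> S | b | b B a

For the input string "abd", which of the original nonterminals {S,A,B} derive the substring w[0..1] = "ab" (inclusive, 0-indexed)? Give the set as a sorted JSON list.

Convert to CNF:
  S -> B T0 | T0 T2 | T1 A | T1 X8
  A -> B T0 | T0 T2 | T0 X5 | T1 A | T1 X4 | T3 T0 | b
  B -> B T0 | T0 T2 | T0 X7 | T1 A | T1 X6 | b
  T0 -> b
  T1 -> a
  T2 -> d
  T3 -> c
  X4 -> T0 T2
  X5 -> B T1
  X6 -> T0 T2
  X7 -> B T1
  X8 -> T0 T2

CYK fill (cells [i..j] with 0 ≤ i ≤ j ≤ 1 only):
  [0..0]={T1}  "a"  orig:{}
  [1..1]={A,B,T0}  "b"  orig:{A,B}
  [0..1]={A,B,S}  "ab"

Original NTs in T[0,1] deriving "ab": ["A", "B", "S"]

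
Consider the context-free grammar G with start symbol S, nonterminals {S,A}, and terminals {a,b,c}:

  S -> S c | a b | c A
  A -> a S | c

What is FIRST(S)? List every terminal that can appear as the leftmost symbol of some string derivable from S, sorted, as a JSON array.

FIRST sets, iterate to fixpoint:
round 1:
  A via A→a S: +{a}
  A via A→c: +{c}
  S via S→a b: +{a}
  S via S→c A: +{c}
  FIRST[S]={a,c}  FIRST[A]={a,c}
round 2: (no change)
  FIRST[S]={a,c}  FIRST[A]={a,c}

FIRST(S) = ["a", "c"]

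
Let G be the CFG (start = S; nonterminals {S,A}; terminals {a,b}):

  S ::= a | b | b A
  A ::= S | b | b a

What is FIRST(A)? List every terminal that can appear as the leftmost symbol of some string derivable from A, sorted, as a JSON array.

FIRST iteration:
[1]
  A via A→b: +{b}
  S via S→a: +{a}
  S via S→b: +{b}
  FIRST(S)={a,b}  FIRST(A)={b}
[2]
  A via A→S: +{a}
  FIRST(S)={a,b}  FIRST(A)={a,b}
[3] (stable)
  FIRST(S)={a,b}  FIRST(A)={a,b}

FIRST(A) = ["a", "b"]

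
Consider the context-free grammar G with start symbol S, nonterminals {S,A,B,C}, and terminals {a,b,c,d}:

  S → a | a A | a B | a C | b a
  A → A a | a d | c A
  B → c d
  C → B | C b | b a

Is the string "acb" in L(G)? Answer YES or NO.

CNF form of G:
  S -> T0 A | T0 B | T0 C | T3 T0 | a
  A -> A T0 | T0 T1 | T2 A
  B -> T2 T1
  C -> C T3 | T2 T1 | T3 T0
  T0 -> a
  T1 -> d
  T2 -> c
  T3 -> b

Fill CYK table bottom-up:
  cell(0,0) a: {S,T0}  orig:{S}
  cell(1,1) c: {T2}  orig:{}
  cell(2,2) b: {T3}  orig:{}
  cell(0,1) ac: ∅
  cell(1,2) cb: ∅
  cell(0,2) acb: ∅

S ∉ T[0,2] ⇒ NO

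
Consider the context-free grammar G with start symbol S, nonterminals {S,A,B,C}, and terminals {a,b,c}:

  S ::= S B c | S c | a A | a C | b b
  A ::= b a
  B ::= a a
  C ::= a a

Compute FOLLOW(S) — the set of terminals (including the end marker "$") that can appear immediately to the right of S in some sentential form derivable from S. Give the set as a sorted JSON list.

FIRST sets, iterate to fixpoint:
[1]
  A via A→b a: +{b}
  B via B→a a: +{a}
  C via C→a a: +{a}
  S via S→a A: +{a}
  S via S→b b: +{b}
  FIRST[S]={a,b}  FIRST[A]={b}  FIRST[B]={a}  FIRST[C]={a}
[2] (no change)
  FIRST[S]={a,b}  FIRST[A]={b}  FIRST[B]={a}  FIRST[C]={a}

FOLLOW iteration:
seed FOLLOW(S) with $
iter 1:
  S→S B c: FOLLOW(S) ⊇ FIRST(B) = {a}; new: +{a}
  S→S B c: FOLLOW(B) ⊇ FIRST(c) = {c}; new: +{c}
  S→S c: FOLLOW(S) ⊇ FIRST(c) = {c}; new: +{c}
  S→a A: FOLLOW(A) ⊇ FOLLOW(S) ⊇ {$,a,c}; new: +{$,a,c}
  S→a C: FOLLOW(C) ⊇ FOLLOW(S) ⊇ {$,a,c}; new: +{$,a,c}
  FOLLOW[S]={$,a,c}  FOLLOW[A]={$,a,c}  FOLLOW[B]={c}  FOLLOW[C]={$,a,c}
iter 2: — fixpoint
  FOLLOW[S]={$,a,c}  FOLLOW[A]={$,a,c}  FOLLOW[B]={c}  FOLLOW[C]={$,a,c}

FOLLOW(S) = ["$", "a", "c"]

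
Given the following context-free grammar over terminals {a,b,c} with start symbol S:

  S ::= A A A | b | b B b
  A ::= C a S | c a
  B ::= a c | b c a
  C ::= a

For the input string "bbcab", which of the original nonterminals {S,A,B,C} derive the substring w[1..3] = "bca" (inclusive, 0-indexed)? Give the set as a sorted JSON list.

Convert to CNF:
  S -> A X5 | T2 X6 | b
  A -> C X3 | T1 T0
  B -> T0 T1 | T2 X4
  C -> a
  T0 -> a
  T1 -> c
  T2 -> b
  X3 -> T0 S
  X4 -> T1 T0
  X5 -> A A
  X6 -> B T2

Fill CYK table bottom-up (cells [i..j] with 1 ≤ i ≤ j ≤ 3 only):
  T[1,1] 'b' = {S,T2}  orig:{S}
  T[2,2] 'c' = {T1}  orig:{}
  T[3,3] 'a' = {C,T0}  orig:{C}
  T[1,2] 'bc' = ∅
  T[2,3] 'ca' = {A,X4}  orig:{A}
  T[1,3] 'bca' = {B}

Original NTs in T[1,3] deriving "bca": ["B"]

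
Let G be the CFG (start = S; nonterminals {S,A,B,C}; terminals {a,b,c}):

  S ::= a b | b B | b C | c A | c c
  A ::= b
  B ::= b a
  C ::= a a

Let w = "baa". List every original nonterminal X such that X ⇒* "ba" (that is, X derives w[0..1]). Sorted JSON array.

CNF form of G:
  S -> T0 B | T0 C | T1 T0 | T2 A | T2 T2
  A -> b
  B -> T0 T1
  C -> T1 T1
  T0 -> b
  T1 -> a
  T2 -> c

Fill CYK table bottom-up — only the sub-triangle for w[0..1]:
  [0..0]={A,T0}  "b"  orig:{A}
  [1..1]={T1}  "a"  orig:{}
  [0..1]={B}  "ba"

Original NTs in T[0,1] deriving "ba": ["B"]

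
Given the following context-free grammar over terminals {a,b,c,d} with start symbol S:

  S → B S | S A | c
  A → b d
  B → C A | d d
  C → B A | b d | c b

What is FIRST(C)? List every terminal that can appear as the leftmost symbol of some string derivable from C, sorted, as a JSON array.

FIRST iteration:
iter 1:
  A via A→b d: +{b}
  B via B→d d: +{d}
  C via C→B A: +{d}
  C via C→b d: +{b}
  C via C→c b: +{c}
  S via S→B S: +{d}
  S via S→c: +{c}
  S: {c,d}  A: {b}  B: {d}  C: {b,c,d}
iter 2:
  B via B→C A: +{b,c}
  S via S→B S: +{b}
  S: {b,c,d}  A: {b}  B: {b,c,d}  C: {b,c,d}
iter 3: done
  S: {b,c,d}  A: {b}  B: {b,c,d}  C: {b,c,d}

FIRST(C) = ["b", "c", "d"]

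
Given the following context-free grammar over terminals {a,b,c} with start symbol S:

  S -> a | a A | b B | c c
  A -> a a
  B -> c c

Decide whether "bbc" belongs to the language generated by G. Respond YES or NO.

Convert to CNF:
  S -> T0 A | T1 T1 | T2 B | a
  A -> T0 T0
  B -> T1 T1
  T0 -> a
  T1 -> c
  T2 -> b

CYK table (by increasing span):
  cell(0,0) b: {T2}  orig:{}
  cell(1,1) b: {T2}  orig:{}
  cell(2,2) c: {T1}  orig:{}
  cell(0,1) bb: ∅
  cell(1,2) bc: ∅
  cell(0,2) bbc: ∅

S ∉ T[0,2] ⇒ NO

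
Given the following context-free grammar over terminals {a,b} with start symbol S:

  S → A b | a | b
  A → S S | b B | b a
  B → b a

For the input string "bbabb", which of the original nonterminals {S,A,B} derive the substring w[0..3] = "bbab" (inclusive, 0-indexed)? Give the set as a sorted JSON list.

Convert to CNF:
  S -> A T0 | a | b
  A -> S S | T0 B | T0 T1
  B -> T0 T1
  T0 -> b
  T1 -> a

CYK fill (cells [i..j] with 0 ≤ i ≤ j ≤ 3 only):
  T[0,0] 'b' = {S,T0}  orig:{S}
  T[1,1] 'b' = {S,T0}  orig:{S}
  T[2,2] 'a' = {S,T1}  orig:{S}
  T[3,3] 'b' = {S,T0}  orig:{S}
  T[0,1] 'bb' = {A}
  T[1,2] 'ba' = {A,B}
  T[2,3] 'ab' = {A}
  T[0,2] 'bba' = {A}
  T[1,3] 'bab' = {S}
  T[0,3] 'bbab' = {A,S}

Original NTs in T[0,3] deriving "bbab": ["A", "S"]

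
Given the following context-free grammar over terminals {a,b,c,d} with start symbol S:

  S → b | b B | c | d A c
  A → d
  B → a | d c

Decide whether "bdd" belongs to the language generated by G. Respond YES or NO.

CNF form of G:
  S -> T0 X3 | T2 B | b | c
  A -> d
  B -> T0 T1 | a
  T0 -> d
  T1 -> c
  T2 -> b
  X3 -> A T1

Fill CYK table bottom-up:
  [0..0]={S,T2}  "b"  orig:{S}
  [1..1]={A,T0}  "d"  orig:{A}
  [2..2]={A,T0}  "d"  orig:{A}
  [0..1]=∅  "bd"
  [1..2]=∅  "dd"
  [0..2]=∅  "bdd"

S ∉ T[0,2] ⇒ NO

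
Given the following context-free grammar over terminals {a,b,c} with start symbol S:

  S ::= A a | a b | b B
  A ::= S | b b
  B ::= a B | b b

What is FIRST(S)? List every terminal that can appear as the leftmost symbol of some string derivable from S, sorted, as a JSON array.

FIRST sets, iterate to fixpoint:
[1]
  A via A→b b: +{b}
  B via B→a B: +{a}
  B via B→b b: +{b}
  S via S→A a: +{b}
  S via S→a b: +{a}
  S: {a,b}  A: {b}  B: {a,b}
[2]
  A via A→S: +{a}
  S: {a,b}  A: {a,b}  B: {a,b}
[3] done
  S: {a,b}  A: {a,b}  B: {a,b}

FIRST(S) = ["a", "b"]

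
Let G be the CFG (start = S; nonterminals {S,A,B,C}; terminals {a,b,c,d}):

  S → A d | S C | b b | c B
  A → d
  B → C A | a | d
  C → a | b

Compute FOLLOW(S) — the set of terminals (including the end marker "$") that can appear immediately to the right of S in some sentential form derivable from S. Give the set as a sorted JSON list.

Compute FIRST by fixpoint:
pass 1:
  A via A→d: +{d}
  B via B→a: +{a}
  B via B→d: +{d}
  C via C→a: +{a}
  C via C→b: +{b}
  S via S→A d: +{d}
  S via S→b b: +{b}
  S via S→c B: +{c}
  S: {b,c,d}  A: {d}  B: {a,d}  C: {a,b}
pass 2:
  B via B→C A: +{b}
  S: {b,c,d}  A: {d}  B: {a,b,d}  C: {a,b}
pass 3: — fixpoint
  S: {b,c,d}  A: {d}  B: {a,b,d}  C: {a,b}

FOLLOW iteration:
seed FOLLOW(S) with $
iter 1:
  B→C A: FOLLOW(C) ⊇ FIRST(A) = {d}; new: +{d}
  S→A d: FOLLOW(A) ⊇ FIRST(d) = {d}; new: +{d}
  S→S C: FOLLOW(S) ⊇ FIRST(C) = {a,b}; new: +{a,b}
  S→S C: FOLLOW(C) ⊇ FOLLOW(S) ⊇ {$,a,b}; new: +{$,a,b}
  S→c B: FOLLOW(B) ⊇ FOLLOW(S) ⊇ {$,a,b}; new: +{$,a,b}
  FOLLOW[S]={$,a,b}  FOLLOW[A]={d}  FOLLOW[B]={$,a,b}  FOLLOW[C]={$,a,b,d}
iter 2:
  B→C A: FOLLOW(A) ⊇ FOLLOW(B) ⊇ {$,a,b}; new: +{$,a,b}
  FOLLOW[S]={$,a,b}  FOLLOW[A]={$,a,b,d}  FOLLOW[B]={$,a,b}  FOLLOW[C]={$,a,b,d}
iter 3: (stable)
  FOLLOW[S]={$,a,b}  FOLLOW[A]={$,a,b,d}  FOLLOW[B]={$,a,b}  FOLLOW[C]={$,a,b,d}

FOLLOW(S) = ["$", "a", "b"]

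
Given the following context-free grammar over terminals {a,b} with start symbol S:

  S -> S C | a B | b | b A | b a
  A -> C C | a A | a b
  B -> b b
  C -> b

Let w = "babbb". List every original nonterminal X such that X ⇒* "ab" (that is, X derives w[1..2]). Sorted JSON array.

CNF form of G:
  S -> S C | T0 B | T1 A | T1 T0 | b
  A -> C C | T0 A | T0 T1
  B -> T1 T1
  C -> b
  T0 -> a
  T1 -> b

CYK fill, restricted to cells inside w[1..2]:
  T[1,1] 'a' = {T0}  orig:{}
  T[2,2] 'b' = {C,S,T1}  orig:{C,S}
  T[1,2] 'ab' = {A}

Original NTs in T[1,2] deriving "ab": ["A"]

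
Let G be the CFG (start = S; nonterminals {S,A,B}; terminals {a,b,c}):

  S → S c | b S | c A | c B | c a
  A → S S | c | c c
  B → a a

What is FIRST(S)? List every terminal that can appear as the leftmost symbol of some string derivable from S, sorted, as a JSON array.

FIRST sets, iterate to fixpoint:
[1]
  A via A→c: +{c}
  B via B→a a: +{a}
  S via S→b S: +{b}
  S via S→c A: +{c}
  FIRST[S]={b,c}  FIRST[A]={c}  FIRST[B]={a}
[2]
  A via A→S S: +{b}
  FIRST[S]={b,c}  FIRST[A]={b,c}  FIRST[B]={a}
[3] (stable)
  FIRST[S]={b,c}  FIRST[A]={b,c}  FIRST[B]={a}

FIRST(S) = ["b", "c"]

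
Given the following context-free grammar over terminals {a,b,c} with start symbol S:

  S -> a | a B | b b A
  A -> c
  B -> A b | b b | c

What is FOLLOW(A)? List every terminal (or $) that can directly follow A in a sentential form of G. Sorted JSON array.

Compute FIRST by fixpoint:
round 1:
  A via A→c: +{c}
  B via B→A b: +{c}
  B via B→b b: +{b}
  S via S→a: +{a}
  S via S→b b A: +{b}
  FIRST(S)={a,b}  FIRST(A)={c}  FIRST(B)={b,c}
round 2: done
  FIRST(S)={a,b}  FIRST(A)={c}  FIRST(B)={b,c}

FOLLOW sets:
initialize: $ ∈ FOLLOW(S)
pass 1:
  B→A b: FOLLOW(A) ⊇ FIRST(b) = {b}; new: +{b}
  S→a B: FOLLOW(B) ⊇ FOLLOW(S) ⊇ {$}; new: +{$}
  S→b b A: FOLLOW(A) ⊇ FOLLOW(S) ⊇ {$}; new: +{$}
  FOLLOW[S]={$}  FOLLOW[A]={$,b}  FOLLOW[B]={$}
pass 2: (stable)
  FOLLOW[S]={$}  FOLLOW[A]={$,b}  FOLLOW[B]={$}

FOLLOW(A) = ["$", "b"]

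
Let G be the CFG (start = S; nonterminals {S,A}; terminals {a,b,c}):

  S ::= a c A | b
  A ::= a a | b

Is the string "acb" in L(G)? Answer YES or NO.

Convert to CNF:
  S -> T0 X2 | b
  A -> T0 T0 | b
  T0 -> a
  T1 -> c
  X2 -> T1 A

Fill CYK table bottom-up:
  [0..0]={T0}  "a"  orig:{}
  [1..1]={T1}  "c"  orig:{}
  [2..2]={A,S}  "b"
  [0..1]=∅  "ac"
  [1..2]={X2}  "cb"  orig:{}
  [0..2]={S}  "acb"

S ∈ T[0,2] ⇒ YES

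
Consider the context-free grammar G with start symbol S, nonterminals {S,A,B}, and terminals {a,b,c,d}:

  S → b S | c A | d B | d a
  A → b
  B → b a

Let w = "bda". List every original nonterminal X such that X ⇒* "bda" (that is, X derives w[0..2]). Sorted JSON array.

Convert to CNF:
  S -> T0 S | T2 A | T3 B | T3 T1
  A -> b
  B -> T0 T1
  T0 -> b
  T1 -> a
  T2 -> c
  T3 -> d

CYK table (by increasing span) — only the sub-triangle for w[0..2]:
  T[0,0] 'b' = {A,T0}  orig:{A}
  T[1,1] 'd' = {T3}  orig:{}
  T[2,2] 'a' = {T1}  orig:{}
  T[0,1] 'bd' = ∅
  T[1,2] 'da' = {S}
  T[0,2] 'bda' = {S}

Original NTs in T[0,2] deriving "bda": ["S"]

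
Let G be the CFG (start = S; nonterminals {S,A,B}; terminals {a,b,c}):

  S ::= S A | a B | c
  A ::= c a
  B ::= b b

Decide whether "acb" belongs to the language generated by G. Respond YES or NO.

CNF form of G:
  S -> S A | T1 B | c
  A -> T0 T1
  B -> T2 T2
  T0 -> c
  T1 -> a
  T2 -> b

Fill CYK table bottom-up:
  T[0,0] 'a' = {T1}  orig:{}
  T[1,1] 'c' = {S,T0}  orig:{S}
  T[2,2] 'b' = {T2}  orig:{}
  T[0,1] 'ac' = ∅
  T[1,2] 'cb' = ∅
  T[0,2] 'acb' = ∅

S ∉ T[0,2] ⇒ NO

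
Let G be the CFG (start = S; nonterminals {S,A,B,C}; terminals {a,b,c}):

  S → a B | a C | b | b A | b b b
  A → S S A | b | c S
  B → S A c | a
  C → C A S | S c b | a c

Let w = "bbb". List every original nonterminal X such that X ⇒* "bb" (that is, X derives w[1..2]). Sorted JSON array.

CNF form of G:
  S -> T1 A | T1 X7 | T2 B | T2 C | b
  A -> S X3 | T0 S | b
  B -> S X4 | a
  C -> C X5 | S X6 | T2 T0
  T0 -> c
  T1 -> b
  T2 -> a
  X3 -> S A
  X4 -> A T0
  X5 -> A S
  X6 -> T0 T1
  X7 -> T1 T1

CYK table (by increasing span) — only the sub-triangle for w[1..2]:
  T[1,1] 'b' = {A,S,T1}  orig:{A,S}
  T[2,2] 'b' = {A,S,T1}  orig:{A,S}
  T[1,2] 'bb' = {S,X3,X5,X7}  orig:{S}

Original NTs in T[1,2] deriving "bb": ["S"]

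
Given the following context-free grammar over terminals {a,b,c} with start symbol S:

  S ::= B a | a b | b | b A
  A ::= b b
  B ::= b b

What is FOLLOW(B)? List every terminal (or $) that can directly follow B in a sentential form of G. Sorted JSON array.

Compute FIRST by fixpoint:
round 1:
  A via A→b b: +{b}
  B via B→b b: +{b}
  S via S→B a: +{b}
  S via S→a b: +{a}
  FIRST[S]={a,b}  FIRST[A]={b}  FIRST[B]={b}
round 2: (no change)
  FIRST[S]={a,b}  FIRST[A]={b}  FIRST[B]={b}

Compute FOLLOW by fixpoint:
FOLLOW(S) := {$}
[1]
  S→B a: FOLLOW(B) ⊇ FIRST(a) = {a}; new: +{a}
  S→b A: FOLLOW(A) ⊇ FOLLOW(S) ⊇ {$}; new: +{$}
  FOLLOW[S]={$}  FOLLOW[A]={$}  FOLLOW[B]={a}
[2] — fixpoint
  FOLLOW[S]={$}  FOLLOW[A]={$}  FOLLOW[B]={a}

FOLLOW(B) = ["a"]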